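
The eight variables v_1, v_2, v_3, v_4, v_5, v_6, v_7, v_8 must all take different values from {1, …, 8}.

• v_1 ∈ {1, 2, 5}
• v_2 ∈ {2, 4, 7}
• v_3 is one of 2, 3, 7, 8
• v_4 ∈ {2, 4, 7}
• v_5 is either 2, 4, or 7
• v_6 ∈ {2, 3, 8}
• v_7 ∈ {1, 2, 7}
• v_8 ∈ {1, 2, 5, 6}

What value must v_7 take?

The 8 variables draw from only 8 values {1, 2, 3, 4, 5, 6, 7, 8}, so each is used; only v_8 can be 6, hence v_8 = 6.
The 7 still-open variables together cover exactly {1, 2, 3, 4, 5, 7, 8} — 7 values for 7 variables — and 5 appears only in v_1's list, so v_1 = 5.
The 6 still-open variables together cover exactly {1, 2, 3, 4, 7, 8} — 6 values for 6 variables — and 1 appears only in v_7's list, so v_7 = 1.

1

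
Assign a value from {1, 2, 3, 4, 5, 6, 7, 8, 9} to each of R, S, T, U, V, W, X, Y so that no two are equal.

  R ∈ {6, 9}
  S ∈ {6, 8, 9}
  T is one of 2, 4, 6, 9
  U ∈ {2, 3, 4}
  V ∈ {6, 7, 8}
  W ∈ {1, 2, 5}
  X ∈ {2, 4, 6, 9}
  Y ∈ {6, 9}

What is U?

3

R and Y between them cover only {6, 9} — a naked pair. Remove those values from S, T, V, X.
S's domain is down to {8}, so S = 8. So V can't be 8.
V's domain is down to {7}, so V = 7.
T and X share exactly the 2 values {2, 4}; by pigeonhole those values go to them, so strike 2, 4 from U, W.
So U = 3.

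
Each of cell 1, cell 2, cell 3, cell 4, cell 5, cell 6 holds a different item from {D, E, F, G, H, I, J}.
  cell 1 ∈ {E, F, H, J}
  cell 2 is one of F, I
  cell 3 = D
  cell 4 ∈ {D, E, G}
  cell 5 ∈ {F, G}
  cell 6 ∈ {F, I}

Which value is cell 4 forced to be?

E

cell 3 has just one choice, so cell 3 = D. Strike D from cell 4.
cell 2 and cell 6 between them cover only {F, I} — a naked pair. Remove those values from cell 1, cell 5.
cell 5 must be G (only option left). Strike G from cell 4.
So cell 4 = E.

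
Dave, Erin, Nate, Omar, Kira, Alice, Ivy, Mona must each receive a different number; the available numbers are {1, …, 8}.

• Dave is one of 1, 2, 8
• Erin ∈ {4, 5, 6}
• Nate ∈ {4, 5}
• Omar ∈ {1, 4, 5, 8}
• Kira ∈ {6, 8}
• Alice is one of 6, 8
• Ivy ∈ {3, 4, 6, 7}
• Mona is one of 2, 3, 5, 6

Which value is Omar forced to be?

1

The 8 variables draw from only 8 values {1, 2, 3, 4, 5, 6, 7, 8}, so each is used; only Ivy can be 7, hence Ivy = 7.
The 7 still-open variables draw from only 7 values {1, 2, 3, 4, 5, 6, 8}, so each is used; only Mona can be 3, hence Mona = 3.
The 6 still-open variables draw from only 6 values {1, 2, 4, 5, 6, 8}, so each is used; only Dave can be 2, hence Dave = 2.
The 5 still-open variables together cover exactly {1, 4, 5, 6, 8} — 5 values for 5 variables — and 1 appears only in Omar's list, so Omar = 1.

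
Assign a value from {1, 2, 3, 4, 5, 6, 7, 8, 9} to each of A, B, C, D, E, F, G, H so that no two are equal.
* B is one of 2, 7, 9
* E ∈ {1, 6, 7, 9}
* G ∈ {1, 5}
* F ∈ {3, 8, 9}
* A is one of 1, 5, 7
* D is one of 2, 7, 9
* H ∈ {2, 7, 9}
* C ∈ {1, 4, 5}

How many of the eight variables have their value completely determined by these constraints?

2

B, D, H share exactly the 3 values {2, 7, 9}; by pigeonhole those values go to them, so strike 2, 7, 9 from A, E, F.
The 2 variables A and G are confined to {1, 5}, which locks those values in; drop them from C, E.
C's domain is down to {4}, so C = 4.
E must be 6 (only option left).
Determined: C=4, E=6. The other variables each still have more than one consistent value. That makes 2.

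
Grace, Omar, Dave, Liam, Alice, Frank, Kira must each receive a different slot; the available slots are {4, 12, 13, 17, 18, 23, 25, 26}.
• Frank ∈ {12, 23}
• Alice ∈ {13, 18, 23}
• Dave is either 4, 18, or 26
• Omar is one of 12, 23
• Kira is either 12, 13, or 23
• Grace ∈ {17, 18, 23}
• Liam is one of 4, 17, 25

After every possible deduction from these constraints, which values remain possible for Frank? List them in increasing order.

Omar and Frank between them cover only {12, 23} — a naked pair. Remove those values from Grace, Alice, Kira.
Kira has just one choice, so Kira = 13. Strike 13 from Alice.
Alice's domain is down to {18}, so Alice = 18. Remove 18 from Grace, Dave.
Grace must be 17 (only option left). Strike 17 from Liam.
No further eliminations apply; Frank can still be any of 12, 23.

12, 23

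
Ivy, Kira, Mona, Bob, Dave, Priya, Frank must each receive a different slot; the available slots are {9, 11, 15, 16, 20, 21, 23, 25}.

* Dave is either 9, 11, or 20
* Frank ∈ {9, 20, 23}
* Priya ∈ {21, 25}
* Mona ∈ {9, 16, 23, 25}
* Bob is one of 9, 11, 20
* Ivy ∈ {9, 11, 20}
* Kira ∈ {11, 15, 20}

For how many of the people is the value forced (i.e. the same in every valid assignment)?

Ivy, Bob, Dave between them cover only {9, 11, 20} — a naked triple. Remove those values from Kira, Mona, Frank.
Kira's domain is down to {15}, so Kira = 15.
Frank's domain is down to {23}, so Frank = 23. Remove 23 from Mona.
Determined: Kira=15, Frank=23. The other people each still have more than one consistent value. That makes 2.

2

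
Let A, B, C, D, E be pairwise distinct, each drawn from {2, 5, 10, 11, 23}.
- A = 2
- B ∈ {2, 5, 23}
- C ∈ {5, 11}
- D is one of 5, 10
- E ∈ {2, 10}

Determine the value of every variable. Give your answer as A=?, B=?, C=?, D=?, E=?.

A's domain is down to {2}, so A = 2. Strike 2 from B, E.
That leaves E = 10. Strike 10 from D.
D has just one choice, so D = 5. Remove 5 from B, C.
B has just one choice, so B = 23.
That leaves C = 11.

A=2, B=23, C=11, D=5, E=10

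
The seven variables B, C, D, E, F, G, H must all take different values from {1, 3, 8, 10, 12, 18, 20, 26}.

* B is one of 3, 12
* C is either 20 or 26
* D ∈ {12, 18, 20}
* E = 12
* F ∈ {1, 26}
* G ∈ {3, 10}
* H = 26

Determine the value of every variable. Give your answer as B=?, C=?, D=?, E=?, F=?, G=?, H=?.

B=3, C=20, D=18, E=12, F=1, G=10, H=26

E has just one choice, so E = 12. Eliminate 12 elsewhere: B, D.
That leaves H = 26. So C, F can't be 26.
B's domain is down to {3}, so B = 3. Eliminate 3 elsewhere: G.
C must be 20 (only option left). Strike 20 from D.
That leaves D = 18.
F has just one choice, so F = 1.
G must be 10 (only option left).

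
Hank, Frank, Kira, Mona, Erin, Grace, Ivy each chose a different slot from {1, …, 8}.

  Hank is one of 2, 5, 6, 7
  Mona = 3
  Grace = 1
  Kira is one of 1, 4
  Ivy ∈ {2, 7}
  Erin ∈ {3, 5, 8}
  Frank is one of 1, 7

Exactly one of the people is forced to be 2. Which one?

Mona's domain is down to {3}, so Mona = 3. Remove 3 from Erin.
Grace has just one choice, so Grace = 1. Remove 1 from Frank, Kira.
Frank has just one choice, so Frank = 7. Remove 7 from Hank, Ivy.
So 2 goes to Ivy.

Ivy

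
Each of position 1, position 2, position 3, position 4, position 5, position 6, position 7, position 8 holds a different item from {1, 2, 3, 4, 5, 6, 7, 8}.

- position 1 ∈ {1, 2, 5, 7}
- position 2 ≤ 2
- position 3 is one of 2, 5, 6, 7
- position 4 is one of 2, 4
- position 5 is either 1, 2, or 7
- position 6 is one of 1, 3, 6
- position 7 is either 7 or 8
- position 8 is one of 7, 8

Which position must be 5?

The 8 variables together cover exactly {1, 2, 3, 4, 5, 6, 7, 8} — 8 values for 8 variables — and 3 appears only in position 6's list, so position 6 = 3.
The 7 still-open variables together cover exactly {1, 2, 4, 5, 6, 7, 8} — 7 values for 7 variables — and 4 appears only in position 4's list, so position 4 = 4.
The 6 still-open variables draw from only 6 values {1, 2, 5, 6, 7, 8}, so each is used; only position 3 can be 6, hence position 3 = 6.
The 5 still-open variables draw from only 5 values {1, 2, 5, 7, 8}, so each is used; only position 1 can be 5, hence position 1 = 5.

position 1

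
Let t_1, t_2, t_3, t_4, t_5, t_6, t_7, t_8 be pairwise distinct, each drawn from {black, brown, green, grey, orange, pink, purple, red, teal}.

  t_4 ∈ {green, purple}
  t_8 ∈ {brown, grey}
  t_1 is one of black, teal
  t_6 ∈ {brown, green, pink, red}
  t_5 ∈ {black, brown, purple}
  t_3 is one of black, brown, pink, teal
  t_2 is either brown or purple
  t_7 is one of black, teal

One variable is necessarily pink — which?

The 8 variables draw from only 8 values {black, brown, green, grey, pink, purple, red, teal}, so each is used; only t_8 can be grey, hence t_8 = grey.
The 7 still-open variables together cover exactly {black, brown, green, pink, purple, red, teal} — 7 values for 7 variables — and red appears only in t_6's list, so t_6 = red.
Among the 6 still-open variables, green fits only t_4 (and all 6 values in {black, brown, green, pink, purple, teal} must be used), so t_4 = green.
The 5 still-open variables draw from only 5 values {black, brown, pink, purple, teal}, so each is used; only t_3 can be pink, hence t_3 = pink.

t_3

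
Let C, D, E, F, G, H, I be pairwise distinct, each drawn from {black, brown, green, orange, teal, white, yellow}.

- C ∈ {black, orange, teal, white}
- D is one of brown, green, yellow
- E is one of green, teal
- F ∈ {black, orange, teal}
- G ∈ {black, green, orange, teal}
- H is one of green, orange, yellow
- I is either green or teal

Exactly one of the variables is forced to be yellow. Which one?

Among the 7 variables, brown fits only D (and all 7 values in {black, brown, green, orange, teal, white, yellow} must be used), so D = brown.
The 6 still-open variables draw from only 6 values {black, green, orange, teal, white, yellow}, so each is used; only C can be white, hence C = white.
The 5 still-open variables together cover exactly {black, green, orange, teal, yellow} — 5 values for 5 variables — and yellow appears only in H's list, so H = yellow.

H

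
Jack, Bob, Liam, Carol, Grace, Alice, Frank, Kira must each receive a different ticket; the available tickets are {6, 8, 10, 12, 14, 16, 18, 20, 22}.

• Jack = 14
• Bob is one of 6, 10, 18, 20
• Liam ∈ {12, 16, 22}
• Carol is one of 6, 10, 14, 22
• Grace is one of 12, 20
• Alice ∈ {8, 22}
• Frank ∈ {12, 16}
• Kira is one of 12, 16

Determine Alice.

8

Jack's domain is down to {14}, so Jack = 14. Strike 14 from Carol.
Frank and Kira share exactly the 2 values {12, 16}; by pigeonhole those values go to them, so strike 12, 16 from Liam, Grace.
Liam has just one choice, so Liam = 22. Eliminate 22 elsewhere: Carol, Alice.
So Alice = 8.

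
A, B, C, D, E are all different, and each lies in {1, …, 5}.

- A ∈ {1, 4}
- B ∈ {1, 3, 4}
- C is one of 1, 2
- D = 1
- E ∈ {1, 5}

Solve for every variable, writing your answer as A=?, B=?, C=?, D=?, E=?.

D must be 1 (only option left). Eliminate 1 elsewhere: A, B, C, E.
E must be 5 (only option left).
A's domain is down to {4}, so A = 4. Remove 4 from B.
B has just one choice, so B = 3.
That leaves C = 2.

A=4, B=3, C=2, D=1, E=5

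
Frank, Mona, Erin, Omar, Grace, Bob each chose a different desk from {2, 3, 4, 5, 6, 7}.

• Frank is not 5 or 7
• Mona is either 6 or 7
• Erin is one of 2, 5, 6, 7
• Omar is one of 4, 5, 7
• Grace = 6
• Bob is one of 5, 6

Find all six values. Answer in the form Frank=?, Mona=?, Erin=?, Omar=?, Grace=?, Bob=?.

Grace has just one choice, so Grace = 6. Remove 6 from Frank, Mona, Erin, Bob.
Bob's domain is down to {5}, so Bob = 5. Strike 5 from Erin, Omar.
Mona must be 7 (only option left). Eliminate 7 elsewhere: Erin, Omar.
Erin's domain is down to {2}, so Erin = 2. So Frank can't be 2.
Omar has just one choice, so Omar = 4. Remove 4 from Frank.
That leaves Frank = 3.

Frank=3, Mona=7, Erin=2, Omar=4, Grace=6, Bob=5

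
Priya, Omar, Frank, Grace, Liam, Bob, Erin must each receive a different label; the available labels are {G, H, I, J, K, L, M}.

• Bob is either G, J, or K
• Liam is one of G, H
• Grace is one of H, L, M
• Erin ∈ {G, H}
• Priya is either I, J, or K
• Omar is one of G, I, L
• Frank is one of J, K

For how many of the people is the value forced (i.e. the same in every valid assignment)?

Among the 7 variables, M fits only Grace (and all 7 values in {G, H, I, J, K, L, M} must be used), so Grace = M.
The 6 still-open variables draw from only 6 values {G, H, I, J, K, L}, so each is used; only Omar can be L, hence Omar = L.
The 5 still-open variables together cover exactly {G, H, I, J, K} — 5 values for 5 variables — and I appears only in Priya's list, so Priya = I.
The 2 variables Liam and Erin are confined to {G, H}, which locks those values in; drop them from Bob.
Determined: Priya=I, Omar=L, Grace=M. The other people each still have more than one consistent value. That makes 3.

3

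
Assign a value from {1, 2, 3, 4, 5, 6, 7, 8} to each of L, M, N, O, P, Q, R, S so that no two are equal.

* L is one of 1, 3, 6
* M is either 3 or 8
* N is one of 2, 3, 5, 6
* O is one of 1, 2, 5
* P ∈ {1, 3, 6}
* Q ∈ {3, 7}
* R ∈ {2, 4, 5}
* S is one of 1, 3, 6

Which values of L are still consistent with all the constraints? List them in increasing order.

The 8 variables together cover exactly {1, 2, 3, 4, 5, 6, 7, 8} — 8 values for 8 variables — and 4 appears only in R's list, so R = 4.
The 7 still-open variables together cover exactly {1, 2, 3, 5, 6, 7, 8} — 7 values for 7 variables — and 7 appears only in Q's list, so Q = 7.
The 6 still-open variables together cover exactly {1, 2, 3, 5, 6, 8} — 6 values for 6 variables — and 8 appears only in M's list, so M = 8.
L, P, S between them cover only {1, 3, 6} — a naked triple. Remove those values from N, O.
No further eliminations apply; L can still be any of 1, 3, 6.

1, 3, 6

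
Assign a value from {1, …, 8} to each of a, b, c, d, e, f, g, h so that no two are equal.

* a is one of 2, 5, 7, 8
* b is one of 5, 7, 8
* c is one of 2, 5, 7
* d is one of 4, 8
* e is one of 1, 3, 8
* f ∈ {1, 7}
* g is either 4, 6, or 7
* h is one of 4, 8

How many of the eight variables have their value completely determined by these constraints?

The 8 variables draw from only 8 values {1, 2, 3, 4, 5, 6, 7, 8}, so each is used; only e can be 3, hence e = 3.
Among the 7 still-open variables, 1 fits only f (and all 7 values in {1, 2, 4, 5, 6, 7, 8} must be used), so f = 1.
The 6 still-open variables together cover exactly {2, 4, 5, 6, 7, 8} — 6 values for 6 variables — and 6 appears only in g's list, so g = 6.
d and h between them cover only {4, 8} — a naked pair. Remove those values from a, b.
Determined: e=3, f=1, g=6. The other variables each still have more than one consistent value. That makes 3.

3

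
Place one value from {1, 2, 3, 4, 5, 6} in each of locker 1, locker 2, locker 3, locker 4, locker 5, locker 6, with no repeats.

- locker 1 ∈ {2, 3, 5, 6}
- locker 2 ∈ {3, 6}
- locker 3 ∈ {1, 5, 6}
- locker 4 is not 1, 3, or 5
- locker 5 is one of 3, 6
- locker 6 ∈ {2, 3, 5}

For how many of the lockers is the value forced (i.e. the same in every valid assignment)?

2

The 6 variables draw from only 6 values {1, 2, 3, 4, 5, 6}, so each is used; only locker 3 can be 1, hence locker 3 = 1.
Among the 5 still-open variables, 4 fits only locker 4 (and all 5 values in {2, 3, 4, 5, 6} must be used), so locker 4 = 4.
locker 2 and locker 5 share exactly the 2 values {3, 6}; by pigeonhole those values go to them, so strike 3, 6 from locker 1, locker 6.
Determined: locker 3=1, locker 4=4. The other lockers each still have more than one consistent value. That makes 2.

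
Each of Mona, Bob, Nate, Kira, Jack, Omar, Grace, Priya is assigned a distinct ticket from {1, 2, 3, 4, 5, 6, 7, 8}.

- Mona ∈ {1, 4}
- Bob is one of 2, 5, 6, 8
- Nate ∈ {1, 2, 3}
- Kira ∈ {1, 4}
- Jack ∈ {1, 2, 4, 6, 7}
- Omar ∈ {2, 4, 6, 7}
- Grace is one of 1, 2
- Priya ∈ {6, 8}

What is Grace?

Among the 8 variables, 3 fits only Nate (and all 8 values in {1, 2, 3, 4, 5, 6, 7, 8} must be used), so Nate = 3.
The 7 still-open variables together cover exactly {1, 2, 4, 5, 6, 7, 8} — 7 values for 7 variables — and 5 appears only in Bob's list, so Bob = 5.
Among the 6 still-open variables, 8 fits only Priya (and all 6 values in {1, 2, 4, 6, 7, 8} must be used), so Priya = 8.
Mona and Kira share exactly the 2 values {1, 4}; by pigeonhole those values go to them, so strike 1, 4 from Jack, Omar, Grace.
So Grace = 2.

2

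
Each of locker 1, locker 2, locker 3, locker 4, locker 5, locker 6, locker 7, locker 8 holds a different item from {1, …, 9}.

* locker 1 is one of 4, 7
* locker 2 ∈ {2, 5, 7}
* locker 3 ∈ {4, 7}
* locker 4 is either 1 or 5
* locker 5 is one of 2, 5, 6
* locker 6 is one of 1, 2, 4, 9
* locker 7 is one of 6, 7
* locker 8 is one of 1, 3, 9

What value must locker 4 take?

The 8 variables draw from only 8 values {1, 2, 3, 4, 5, 6, 7, 9}, so each is used; only locker 8 can be 3, hence locker 8 = 3.
Among the 7 still-open variables, 9 fits only locker 6 (and all 7 values in {1, 2, 4, 5, 6, 7, 9} must be used), so locker 6 = 9.
The 6 still-open variables draw from only 6 values {1, 2, 4, 5, 6, 7}, so each is used; only locker 4 can be 1, hence locker 4 = 1.

1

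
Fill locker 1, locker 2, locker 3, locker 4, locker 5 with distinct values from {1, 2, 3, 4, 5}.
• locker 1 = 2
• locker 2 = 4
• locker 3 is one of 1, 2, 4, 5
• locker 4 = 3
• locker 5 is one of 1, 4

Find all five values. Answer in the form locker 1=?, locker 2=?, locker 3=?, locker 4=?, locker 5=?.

locker 1 has just one choice, so locker 1 = 2. Remove 2 from locker 3.
locker 2 must be 4 (only option left). Remove 4 from locker 3, locker 5.
locker 4 must be 3 (only option left).
locker 5 must be 1 (only option left). Remove 1 from locker 3.
locker 3 must be 5 (only option left).

locker 1=2, locker 2=4, locker 3=5, locker 4=3, locker 5=1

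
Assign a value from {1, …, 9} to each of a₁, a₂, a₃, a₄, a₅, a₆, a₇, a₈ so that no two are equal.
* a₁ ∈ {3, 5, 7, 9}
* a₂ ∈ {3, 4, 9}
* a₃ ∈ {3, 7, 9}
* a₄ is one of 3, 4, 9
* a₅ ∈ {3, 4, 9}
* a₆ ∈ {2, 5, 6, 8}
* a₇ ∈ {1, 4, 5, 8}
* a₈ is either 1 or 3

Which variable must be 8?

a₇

The 3 variables a₂, a₄, a₅ are confined to {3, 4, 9}, which locks those values in; drop them from a₁, a₃, a₇, a₈.
That leaves a₃ = 7. Eliminate 7 elsewhere: a₁.
That leaves a₈ = 1. Eliminate 1 elsewhere: a₇.
a₁'s domain is down to {5}, so a₁ = 5. So a₆, a₇ can't be 5.
So 8 goes to a₇.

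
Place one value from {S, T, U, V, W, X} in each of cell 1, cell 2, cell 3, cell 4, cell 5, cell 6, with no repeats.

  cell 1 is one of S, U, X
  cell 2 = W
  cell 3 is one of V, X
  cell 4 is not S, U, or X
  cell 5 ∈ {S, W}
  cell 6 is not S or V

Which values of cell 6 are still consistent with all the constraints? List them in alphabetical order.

T, U, X

cell 2 has just one choice, so cell 2 = W. Remove W from cell 4, cell 5, cell 6.
That leaves cell 5 = S. So cell 1 can't be S.
No further eliminations apply; cell 6 can still be any of T, U, X.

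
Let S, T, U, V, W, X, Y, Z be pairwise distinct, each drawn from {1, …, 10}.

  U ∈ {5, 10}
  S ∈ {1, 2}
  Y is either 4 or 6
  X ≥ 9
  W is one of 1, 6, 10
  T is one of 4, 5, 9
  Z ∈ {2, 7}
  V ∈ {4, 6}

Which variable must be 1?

W

The 8 variables draw from only 8 values {1, 2, 4, 5, 6, 7, 9, 10}, so each is used; only Z can be 7, hence Z = 7.
The 7 still-open variables draw from only 7 values {1, 2, 4, 5, 6, 9, 10}, so each is used; only S can be 2, hence S = 2.
Among the 6 still-open variables, 1 fits only W (and all 6 values in {1, 4, 5, 6, 9, 10} must be used), so W = 1.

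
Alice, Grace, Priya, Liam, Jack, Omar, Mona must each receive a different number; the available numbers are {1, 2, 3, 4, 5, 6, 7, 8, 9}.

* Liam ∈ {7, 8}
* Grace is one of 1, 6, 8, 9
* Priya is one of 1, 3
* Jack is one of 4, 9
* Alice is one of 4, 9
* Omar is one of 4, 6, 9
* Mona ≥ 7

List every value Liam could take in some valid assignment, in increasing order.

7, 8

Among the 7 variables, 3 fits only Priya (and all 7 values in {1, 3, 4, 6, 7, 8, 9} must be used), so Priya = 3.
The 6 still-open variables together cover exactly {1, 4, 6, 7, 8, 9} — 6 values for 6 variables — and 1 appears only in Grace's list, so Grace = 1.
The 5 still-open variables together cover exactly {4, 6, 7, 8, 9} — 5 values for 5 variables — and 6 appears only in Omar's list, so Omar = 6.
Alice and Jack between them cover only {4, 9} — a naked pair. Remove those values from Mona.
No further eliminations apply; Liam can still be any of 7, 8.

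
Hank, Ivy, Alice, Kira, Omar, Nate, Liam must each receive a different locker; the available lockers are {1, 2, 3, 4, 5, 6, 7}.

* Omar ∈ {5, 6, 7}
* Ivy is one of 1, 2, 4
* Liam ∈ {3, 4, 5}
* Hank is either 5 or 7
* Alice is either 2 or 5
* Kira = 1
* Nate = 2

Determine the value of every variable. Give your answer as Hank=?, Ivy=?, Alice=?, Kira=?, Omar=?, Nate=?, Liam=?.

Hank=7, Ivy=4, Alice=5, Kira=1, Omar=6, Nate=2, Liam=3

Kira must be 1 (only option left). Strike 1 from Ivy.
That leaves Nate = 2. Eliminate 2 elsewhere: Ivy, Alice.
Ivy must be 4 (only option left). Remove 4 from Liam.
Alice's domain is down to {5}, so Alice = 5. So Hank, Omar, Liam can't be 5.
Liam has just one choice, so Liam = 3.
Hank has just one choice, so Hank = 7. Eliminate 7 elsewhere: Omar.
Omar's domain is down to {6}, so Omar = 6.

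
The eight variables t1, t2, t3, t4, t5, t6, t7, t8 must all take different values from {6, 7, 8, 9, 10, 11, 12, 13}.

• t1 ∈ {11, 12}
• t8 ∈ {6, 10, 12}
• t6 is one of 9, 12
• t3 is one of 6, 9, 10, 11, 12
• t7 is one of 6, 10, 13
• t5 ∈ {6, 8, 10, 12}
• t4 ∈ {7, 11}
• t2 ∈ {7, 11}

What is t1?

12

Among the 8 variables, 8 fits only t5 (and all 8 values in {6, 7, 8, 9, 10, 11, 12, 13} must be used), so t5 = 8.
Among the 7 still-open variables, 13 fits only t7 (and all 7 values in {6, 7, 9, 10, 11, 12, 13} must be used), so t7 = 13.
t2 and t4 between them cover only {7, 11} — a naked pair. Remove those values from t1, t3.
So t1 = 12.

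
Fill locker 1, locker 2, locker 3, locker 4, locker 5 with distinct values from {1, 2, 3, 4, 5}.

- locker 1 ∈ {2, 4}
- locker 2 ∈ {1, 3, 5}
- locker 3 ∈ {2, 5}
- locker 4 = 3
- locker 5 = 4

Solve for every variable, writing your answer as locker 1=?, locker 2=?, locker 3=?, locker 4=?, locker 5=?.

locker 4 must be 3 (only option left). So locker 2 can't be 3.
locker 5 has just one choice, so locker 5 = 4. So locker 1 can't be 4.
locker 1's domain is down to {2}, so locker 1 = 2. So locker 3 can't be 2.
That leaves locker 3 = 5. So locker 2 can't be 5.
locker 2 has just one choice, so locker 2 = 1.

locker 1=2, locker 2=1, locker 3=5, locker 4=3, locker 5=4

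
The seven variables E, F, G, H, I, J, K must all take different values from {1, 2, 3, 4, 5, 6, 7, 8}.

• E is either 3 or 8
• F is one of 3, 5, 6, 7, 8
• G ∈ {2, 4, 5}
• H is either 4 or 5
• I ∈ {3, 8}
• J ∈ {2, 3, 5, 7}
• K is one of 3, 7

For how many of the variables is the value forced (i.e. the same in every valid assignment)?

2

Among the 7 variables, 6 fits only F (and all 7 values in {2, 3, 4, 5, 6, 7, 8} must be used), so F = 6.
The 2 variables E and I are confined to {3, 8}, which locks those values in; drop them from J, K.
K's domain is down to {7}, so K = 7. Remove 7 from J.
Determined: F=6, K=7. The other variables each still have more than one consistent value. That makes 2.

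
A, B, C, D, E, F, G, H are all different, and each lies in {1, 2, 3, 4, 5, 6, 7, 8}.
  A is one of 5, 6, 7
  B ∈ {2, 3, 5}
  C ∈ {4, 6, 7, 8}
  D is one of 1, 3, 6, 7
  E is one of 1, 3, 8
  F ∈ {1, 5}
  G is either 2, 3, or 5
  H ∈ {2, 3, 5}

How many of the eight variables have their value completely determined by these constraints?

3

The 8 variables draw from only 8 values {1, 2, 3, 4, 5, 6, 7, 8}, so each is used; only C can be 4, hence C = 4.
Among the 7 still-open variables, 8 fits only E (and all 7 values in {1, 2, 3, 5, 6, 7, 8} must be used), so E = 8.
B, G, H share exactly the 3 values {2, 3, 5}; by pigeonhole those values go to them, so strike 2, 3, 5 from A, D, F.
F's domain is down to {1}, so F = 1. Strike 1 from D.
Determined: C=4, E=8, F=1. The other variables each still have more than one consistent value. That makes 3.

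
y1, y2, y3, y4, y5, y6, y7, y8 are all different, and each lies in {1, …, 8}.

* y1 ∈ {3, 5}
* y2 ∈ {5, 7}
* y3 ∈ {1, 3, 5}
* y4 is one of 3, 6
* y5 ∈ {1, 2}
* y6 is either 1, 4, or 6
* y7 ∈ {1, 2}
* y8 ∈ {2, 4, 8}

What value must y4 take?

6

The 8 variables together cover exactly {1, 2, 3, 4, 5, 6, 7, 8} — 8 values for 8 variables — and 7 appears only in y2's list, so y2 = 7.
The 7 still-open variables draw from only 7 values {1, 2, 3, 4, 5, 6, 8}, so each is used; only y8 can be 8, hence y8 = 8.
The 6 still-open variables draw from only 6 values {1, 2, 3, 4, 5, 6}, so each is used; only y6 can be 4, hence y6 = 4.
The 5 still-open variables together cover exactly {1, 2, 3, 5, 6} — 5 values for 5 variables — and 6 appears only in y4's list, so y4 = 6.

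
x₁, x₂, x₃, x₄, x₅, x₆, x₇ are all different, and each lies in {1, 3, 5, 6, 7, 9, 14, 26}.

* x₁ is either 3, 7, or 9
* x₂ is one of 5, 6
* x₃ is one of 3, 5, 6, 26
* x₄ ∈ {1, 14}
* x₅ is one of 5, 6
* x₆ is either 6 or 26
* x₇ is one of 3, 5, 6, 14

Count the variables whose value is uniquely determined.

x₂ and x₅ between them cover only {5, 6} — a naked pair. Remove those values from x₃, x₆, x₇.
That leaves x₆ = 26. Eliminate 26 elsewhere: x₃.
That leaves x₃ = 3. Remove 3 from x₁, x₇.
x₇ has just one choice, so x₇ = 14. So x₄ can't be 14.
x₄ has just one choice, so x₄ = 1.
Determined: x₃=3, x₄=1, x₆=26, x₇=14. The other variables each still have more than one consistent value. That makes 4.

4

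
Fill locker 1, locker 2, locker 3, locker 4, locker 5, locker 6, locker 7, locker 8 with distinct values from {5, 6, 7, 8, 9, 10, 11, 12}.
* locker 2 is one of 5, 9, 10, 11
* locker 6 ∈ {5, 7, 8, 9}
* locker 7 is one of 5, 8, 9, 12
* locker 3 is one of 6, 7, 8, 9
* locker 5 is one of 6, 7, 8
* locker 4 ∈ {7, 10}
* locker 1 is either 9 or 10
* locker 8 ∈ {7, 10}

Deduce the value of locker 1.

9

The 8 variables together cover exactly {5, 6, 7, 8, 9, 10, 11, 12} — 8 values for 8 variables — and 11 appears only in locker 2's list, so locker 2 = 11.
Among the 7 still-open variables, 12 fits only locker 7 (and all 7 values in {5, 6, 7, 8, 9, 10, 12} must be used), so locker 7 = 12.
The 6 still-open variables draw from only 6 values {5, 6, 7, 8, 9, 10}, so each is used; only locker 6 can be 5, hence locker 6 = 5.
The 2 variables locker 4 and locker 8 are confined to {7, 10}, which locks those values in; drop them from locker 1, locker 3, locker 5.
So locker 1 = 9.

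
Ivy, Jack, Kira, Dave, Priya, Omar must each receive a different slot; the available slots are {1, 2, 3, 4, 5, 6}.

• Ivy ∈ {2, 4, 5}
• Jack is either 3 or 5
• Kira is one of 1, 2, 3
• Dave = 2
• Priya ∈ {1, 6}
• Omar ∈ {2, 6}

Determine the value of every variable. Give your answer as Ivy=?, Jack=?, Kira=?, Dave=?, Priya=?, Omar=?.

Ivy=4, Jack=5, Kira=3, Dave=2, Priya=1, Omar=6

Dave's domain is down to {2}, so Dave = 2. Strike 2 from Ivy, Kira, Omar.
That leaves Omar = 6. Strike 6 from Priya.
Priya has just one choice, so Priya = 1. Eliminate 1 elsewhere: Kira.
Kira has just one choice, so Kira = 3. Eliminate 3 elsewhere: Jack.
Jack must be 5 (only option left). Remove 5 from Ivy.
Ivy's domain is down to {4}, so Ivy = 4.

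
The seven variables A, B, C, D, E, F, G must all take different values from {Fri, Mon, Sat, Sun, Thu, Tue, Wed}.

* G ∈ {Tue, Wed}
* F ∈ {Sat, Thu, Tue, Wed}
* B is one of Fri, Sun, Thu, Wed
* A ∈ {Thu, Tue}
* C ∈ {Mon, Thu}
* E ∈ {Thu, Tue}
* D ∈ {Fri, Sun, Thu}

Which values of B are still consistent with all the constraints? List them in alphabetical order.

Fri, Sun

Among the 7 variables, Mon fits only C (and all 7 values in {Fri, Mon, Sat, Sun, Thu, Tue, Wed} must be used), so C = Mon.
Among the 6 still-open variables, Sat fits only F (and all 6 values in {Fri, Sat, Sun, Thu, Tue, Wed} must be used), so F = Sat.
A and E between them cover only {Thu, Tue} — a naked pair. Remove those values from B, D, G.
G has just one choice, so G = Wed. Eliminate Wed elsewhere: B.
No further eliminations apply; B can still be any of Fri, Sun.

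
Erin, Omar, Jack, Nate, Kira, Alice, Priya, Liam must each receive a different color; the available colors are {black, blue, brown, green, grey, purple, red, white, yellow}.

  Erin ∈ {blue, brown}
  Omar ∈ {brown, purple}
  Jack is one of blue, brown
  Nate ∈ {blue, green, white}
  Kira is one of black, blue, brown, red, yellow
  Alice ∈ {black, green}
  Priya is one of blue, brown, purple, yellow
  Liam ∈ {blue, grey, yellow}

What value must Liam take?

Erin and Jack between them cover only {blue, brown} — a naked pair. Remove those values from Omar, Nate, Kira, Priya, Liam.
Omar's domain is down to {purple}, so Omar = purple. Eliminate purple elsewhere: Priya.
Priya's domain is down to {yellow}, so Priya = yellow. Eliminate yellow elsewhere: Kira, Liam.
So Liam = grey.

grey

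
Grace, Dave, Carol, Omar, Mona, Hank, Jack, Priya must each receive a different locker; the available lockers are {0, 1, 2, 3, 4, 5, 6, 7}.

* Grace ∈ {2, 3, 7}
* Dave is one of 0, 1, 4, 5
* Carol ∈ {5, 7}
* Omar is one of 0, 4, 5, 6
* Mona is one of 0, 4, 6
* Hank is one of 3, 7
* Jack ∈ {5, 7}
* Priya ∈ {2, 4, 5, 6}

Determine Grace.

2

The 8 variables together cover exactly {0, 1, 2, 3, 4, 5, 6, 7} — 8 values for 8 variables — and 1 appears only in Dave's list, so Dave = 1.
Carol and Jack share exactly the 2 values {5, 7}; by pigeonhole those values go to them, so strike 5, 7 from Grace, Omar, Hank, Priya.
Hank must be 3 (only option left). Remove 3 from Grace.
So Grace = 2.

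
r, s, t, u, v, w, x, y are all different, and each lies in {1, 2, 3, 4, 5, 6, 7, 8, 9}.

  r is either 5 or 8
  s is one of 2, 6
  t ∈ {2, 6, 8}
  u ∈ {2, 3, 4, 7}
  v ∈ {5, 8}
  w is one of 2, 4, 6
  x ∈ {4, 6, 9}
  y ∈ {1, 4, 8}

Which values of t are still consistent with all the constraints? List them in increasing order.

2, 6

The 2 variables r and v are confined to {5, 8}, which locks those values in; drop them from t, y.
s and t share exactly the 2 values {2, 6}; by pigeonhole those values go to them, so strike 2, 6 from u, w, x.
w has just one choice, so w = 4. Remove 4 from u, x, y.
x must be 9 (only option left).
That leaves y = 1.
No further eliminations apply; t can still be any of 2, 6.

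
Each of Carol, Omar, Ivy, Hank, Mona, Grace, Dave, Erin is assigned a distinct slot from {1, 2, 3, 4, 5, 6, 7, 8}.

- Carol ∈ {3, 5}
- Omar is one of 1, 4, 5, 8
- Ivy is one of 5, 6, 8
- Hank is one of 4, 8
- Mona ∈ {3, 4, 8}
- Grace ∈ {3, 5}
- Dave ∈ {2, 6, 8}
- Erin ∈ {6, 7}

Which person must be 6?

The 8 variables draw from only 8 values {1, 2, 3, 4, 5, 6, 7, 8}, so each is used; only Omar can be 1, hence Omar = 1.
The 7 still-open variables draw from only 7 values {2, 3, 4, 5, 6, 7, 8}, so each is used; only Dave can be 2, hence Dave = 2.
Among the 6 still-open variables, 7 fits only Erin (and all 6 values in {3, 4, 5, 6, 7, 8} must be used), so Erin = 7.
The 5 still-open variables draw from only 5 values {3, 4, 5, 6, 8}, so each is used; only Ivy can be 6, hence Ivy = 6.

Ivy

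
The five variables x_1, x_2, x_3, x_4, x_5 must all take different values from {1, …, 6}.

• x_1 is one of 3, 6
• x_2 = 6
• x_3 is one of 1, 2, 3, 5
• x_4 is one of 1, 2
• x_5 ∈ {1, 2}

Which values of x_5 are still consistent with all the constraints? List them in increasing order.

x_2's domain is down to {6}, so x_2 = 6. So x_1 can't be 6.
That leaves x_1 = 3. Eliminate 3 elsewhere: x_3.
The 3 still-open variables together cover exactly {1, 2, 5} — 3 values for 3 variables — and 5 appears only in x_3's list, so x_3 = 5.
No further eliminations apply; x_5 can still be any of 1, 2.

1, 2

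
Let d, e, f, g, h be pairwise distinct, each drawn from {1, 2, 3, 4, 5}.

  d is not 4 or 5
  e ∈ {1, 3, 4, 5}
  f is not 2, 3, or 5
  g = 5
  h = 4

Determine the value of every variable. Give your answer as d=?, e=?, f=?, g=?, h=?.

d=2, e=3, f=1, g=5, h=4

g must be 5 (only option left). Strike 5 from e.
h has just one choice, so h = 4. Remove 4 from e, f.
f must be 1 (only option left). So d, e can't be 1.
e must be 3 (only option left). So d can't be 3.
d's domain is down to {2}, so d = 2.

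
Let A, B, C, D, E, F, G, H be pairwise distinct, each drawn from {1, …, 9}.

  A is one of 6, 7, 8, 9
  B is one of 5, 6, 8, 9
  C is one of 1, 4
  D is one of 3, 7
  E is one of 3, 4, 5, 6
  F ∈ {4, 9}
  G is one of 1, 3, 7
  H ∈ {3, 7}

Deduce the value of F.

9

D and H between them cover only {3, 7} — a naked pair. Remove those values from A, E, G.
That leaves G = 1. Eliminate 1 elsewhere: C.
That leaves C = 4. So E, F can't be 4.
So F = 9.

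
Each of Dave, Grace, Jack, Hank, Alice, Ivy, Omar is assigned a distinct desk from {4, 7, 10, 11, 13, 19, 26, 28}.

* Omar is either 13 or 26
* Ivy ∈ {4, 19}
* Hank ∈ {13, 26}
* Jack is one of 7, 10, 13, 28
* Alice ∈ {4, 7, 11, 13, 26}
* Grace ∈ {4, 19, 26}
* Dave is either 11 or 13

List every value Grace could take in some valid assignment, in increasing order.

Hank and Omar share exactly the 2 values {13, 26}; by pigeonhole those values go to them, so strike 13, 26 from Dave, Grace, Jack, Alice.
Dave must be 11 (only option left). Eliminate 11 elsewhere: Alice.
Grace and Ivy share exactly the 2 values {4, 19}; by pigeonhole those values go to them, so strike 4, 19 from Alice.
Alice has just one choice, so Alice = 7. Eliminate 7 elsewhere: Jack.
No further eliminations apply; Grace can still be any of 4, 19.

4, 19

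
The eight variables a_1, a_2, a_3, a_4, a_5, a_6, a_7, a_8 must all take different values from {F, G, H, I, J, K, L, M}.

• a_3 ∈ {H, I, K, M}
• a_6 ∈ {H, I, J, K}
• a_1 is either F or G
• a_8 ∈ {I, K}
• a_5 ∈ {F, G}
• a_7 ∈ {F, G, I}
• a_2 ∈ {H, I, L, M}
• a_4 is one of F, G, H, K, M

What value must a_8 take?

Among the 8 variables, J fits only a_6 (and all 8 values in {F, G, H, I, J, K, L, M} must be used), so a_6 = J.
The 7 still-open variables together cover exactly {F, G, H, I, K, L, M} — 7 values for 7 variables — and L appears only in a_2's list, so a_2 = L.
a_1 and a_5 share exactly the 2 values {F, G}; by pigeonhole those values go to them, so strike F, G from a_4, a_7.
a_7's domain is down to {I}, so a_7 = I. Strike I from a_3, a_8.
So a_8 = K.

K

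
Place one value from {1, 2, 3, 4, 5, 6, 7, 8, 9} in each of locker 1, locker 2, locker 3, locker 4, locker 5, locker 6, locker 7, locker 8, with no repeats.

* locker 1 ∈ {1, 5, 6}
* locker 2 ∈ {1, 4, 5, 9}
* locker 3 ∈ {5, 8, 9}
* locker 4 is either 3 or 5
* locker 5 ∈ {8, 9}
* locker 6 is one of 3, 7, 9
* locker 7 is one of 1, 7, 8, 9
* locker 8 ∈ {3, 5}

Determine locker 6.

7

Among the 8 variables, 4 fits only locker 2 (and all 8 values in {1, 3, 4, 5, 6, 7, 8, 9} must be used), so locker 2 = 4.
The 7 still-open variables together cover exactly {1, 3, 5, 6, 7, 8, 9} — 7 values for 7 variables — and 6 appears only in locker 1's list, so locker 1 = 6.
The 6 still-open variables together cover exactly {1, 3, 5, 7, 8, 9} — 6 values for 6 variables — and 1 appears only in locker 7's list, so locker 7 = 1.
The 5 still-open variables draw from only 5 values {3, 5, 7, 8, 9}, so each is used; only locker 6 can be 7, hence locker 6 = 7.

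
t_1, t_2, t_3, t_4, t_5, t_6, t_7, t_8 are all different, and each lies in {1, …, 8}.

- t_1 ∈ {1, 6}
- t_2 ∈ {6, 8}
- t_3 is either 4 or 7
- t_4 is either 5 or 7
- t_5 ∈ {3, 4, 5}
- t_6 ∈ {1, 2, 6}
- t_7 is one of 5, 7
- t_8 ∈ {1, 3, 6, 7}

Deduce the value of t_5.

The 8 variables together cover exactly {1, 2, 3, 4, 5, 6, 7, 8} — 8 values for 8 variables — and 2 appears only in t_6's list, so t_6 = 2.
Among the 7 still-open variables, 8 fits only t_2 (and all 7 values in {1, 3, 4, 5, 6, 7, 8} must be used), so t_2 = 8.
t_4 and t_7 between them cover only {5, 7} — a naked pair. Remove those values from t_3, t_5, t_8.
t_3's domain is down to {4}, so t_3 = 4. Eliminate 4 elsewhere: t_5.
So t_5 = 3.

3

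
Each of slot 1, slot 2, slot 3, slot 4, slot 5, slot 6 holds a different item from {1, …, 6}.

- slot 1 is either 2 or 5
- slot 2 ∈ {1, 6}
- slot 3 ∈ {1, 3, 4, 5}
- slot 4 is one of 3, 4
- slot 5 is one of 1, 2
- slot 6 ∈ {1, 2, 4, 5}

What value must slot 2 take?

Among the 6 variables, 6 fits only slot 2 (and all 6 values in {1, 2, 3, 4, 5, 6} must be used), so slot 2 = 6.

6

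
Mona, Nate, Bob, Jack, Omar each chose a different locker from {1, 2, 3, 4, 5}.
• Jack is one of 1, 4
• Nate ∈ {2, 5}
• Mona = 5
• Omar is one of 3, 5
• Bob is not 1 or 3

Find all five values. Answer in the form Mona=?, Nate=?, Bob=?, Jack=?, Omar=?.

Mona has just one choice, so Mona = 5. Remove 5 from Nate, Bob, Omar.
Nate's domain is down to {2}, so Nate = 2. Remove 2 from Bob.
Bob's domain is down to {4}, so Bob = 4. So Jack can't be 4.
Jack's domain is down to {1}, so Jack = 1.
Omar's domain is down to {3}, so Omar = 3.

Mona=5, Nate=2, Bob=4, Jack=1, Omar=3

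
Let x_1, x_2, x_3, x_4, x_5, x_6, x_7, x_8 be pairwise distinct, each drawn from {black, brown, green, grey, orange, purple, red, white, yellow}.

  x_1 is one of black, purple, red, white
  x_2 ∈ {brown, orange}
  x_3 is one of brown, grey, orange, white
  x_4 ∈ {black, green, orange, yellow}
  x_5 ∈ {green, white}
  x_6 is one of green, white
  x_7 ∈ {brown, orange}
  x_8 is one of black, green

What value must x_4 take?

The 2 variables x_2 and x_7 are confined to {brown, orange}, which locks those values in; drop them from x_3, x_4.
The 2 variables x_5 and x_6 are confined to {green, white}, which locks those values in; drop them from x_1, x_3, x_4, x_8.
x_3's domain is down to {grey}, so x_3 = grey.
x_8 must be black (only option left). Remove black from x_1, x_4.
So x_4 = yellow.

yellow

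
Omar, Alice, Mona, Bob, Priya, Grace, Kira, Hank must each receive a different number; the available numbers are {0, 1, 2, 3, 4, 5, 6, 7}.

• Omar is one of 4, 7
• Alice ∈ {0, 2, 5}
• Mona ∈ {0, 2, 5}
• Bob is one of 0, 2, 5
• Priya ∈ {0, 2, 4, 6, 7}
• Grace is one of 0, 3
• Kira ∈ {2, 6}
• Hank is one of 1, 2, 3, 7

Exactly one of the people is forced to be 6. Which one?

Kira

The 8 variables together cover exactly {0, 1, 2, 3, 4, 5, 6, 7} — 8 values for 8 variables — and 1 appears only in Hank's list, so Hank = 1.
The 7 still-open variables draw from only 7 values {0, 2, 3, 4, 5, 6, 7}, so each is used; only Grace can be 3, hence Grace = 3.
Alice, Mona, Bob share exactly the 3 values {0, 2, 5}; by pigeonhole those values go to them, so strike 0, 2, 5 from Priya, Kira.
So 6 goes to Kira.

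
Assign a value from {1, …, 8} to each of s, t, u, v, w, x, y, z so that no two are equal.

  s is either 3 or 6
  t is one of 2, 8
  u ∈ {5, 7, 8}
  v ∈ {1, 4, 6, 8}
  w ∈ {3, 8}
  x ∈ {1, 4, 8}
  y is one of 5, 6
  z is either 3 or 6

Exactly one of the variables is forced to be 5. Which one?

y

The 8 variables draw from only 8 values {1, 2, 3, 4, 5, 6, 7, 8}, so each is used; only t can be 2, hence t = 2.
Among the 7 still-open variables, 7 fits only u (and all 7 values in {1, 3, 4, 5, 6, 7, 8} must be used), so u = 7.
The 6 still-open variables draw from only 6 values {1, 3, 4, 5, 6, 8}, so each is used; only y can be 5, hence y = 5.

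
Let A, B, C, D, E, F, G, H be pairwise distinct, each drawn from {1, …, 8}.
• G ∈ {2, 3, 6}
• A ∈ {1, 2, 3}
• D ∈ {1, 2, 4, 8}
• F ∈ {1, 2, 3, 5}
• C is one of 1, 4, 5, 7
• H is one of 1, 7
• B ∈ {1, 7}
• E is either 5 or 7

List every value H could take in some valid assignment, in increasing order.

1, 7

The 8 variables draw from only 8 values {1, 2, 3, 4, 5, 6, 7, 8}, so each is used; only G can be 6, hence G = 6.
The 7 still-open variables draw from only 7 values {1, 2, 3, 4, 5, 7, 8}, so each is used; only D can be 8, hence D = 8.
The 6 still-open variables draw from only 6 values {1, 2, 3, 4, 5, 7}, so each is used; only C can be 4, hence C = 4.
The 2 variables B and H are confined to {1, 7}, which locks those values in; drop them from A, E, F.
E's domain is down to {5}, so E = 5. Remove 5 from F.
No further eliminations apply; H can still be any of 1, 7.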